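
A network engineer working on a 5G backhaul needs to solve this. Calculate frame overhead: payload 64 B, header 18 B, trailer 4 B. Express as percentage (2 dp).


Given: payload = 64 B, header = 18 B, trailer = 4 B
Overhead bytes = header + trailer = 18 + 4 = 22
Total frame = payload + overhead = 64 + 22 = 86
Overhead % = 22 / 86 * 100 = 25.5814% -> 25.58% (2 dp)

25.58


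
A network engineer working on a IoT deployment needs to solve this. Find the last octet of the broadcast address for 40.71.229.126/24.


Given: IP = 40.71.229.126, prefix = /24
Host bits = 32 - 24 = 8
Network last octet = 126 AND mask = 0
Host part size = 2^8 - 1 = 255
Broadcast last octet = 0 OR 255 = 255

255


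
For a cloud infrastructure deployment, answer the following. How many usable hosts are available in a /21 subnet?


Given: subnet mask /21
Host bits = 32 - 21 = 11
Total addresses = 2^11 = 2048
Usable hosts = 2048 - 2 (network + broadcast) = 2046

2046


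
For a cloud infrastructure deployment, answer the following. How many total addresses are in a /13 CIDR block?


Given: CIDR prefix /13
Host bits = 32 - 13 = 19
Total addresses = 2^19 = 524288

524288


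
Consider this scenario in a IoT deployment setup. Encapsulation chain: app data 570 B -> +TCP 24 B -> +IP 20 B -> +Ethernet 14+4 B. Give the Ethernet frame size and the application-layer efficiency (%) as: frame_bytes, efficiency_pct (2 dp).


TCP segment = 570 + 24 = 594 B
IP packet = 594 + 20 = 614 B
Ethernet frame = 614 + 14 + 4 = 632 B
Efficiency = app / frame = 570 / 632 = 0.901899 = 90.1899% -> 90.19% (2 dp)

632, 90.19


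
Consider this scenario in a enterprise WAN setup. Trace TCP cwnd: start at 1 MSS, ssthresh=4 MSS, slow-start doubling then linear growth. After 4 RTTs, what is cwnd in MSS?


RTT 0: cwnd = 1 MSS (initial)
RTT 1: cwnd = 2 MSS (slow start, doubled)
RTT 2: cwnd = 4 MSS (slow start, doubled)
RTT 3: cwnd = 5 MSS (congestion avoidance, +1)
RTT 4: cwnd = 6 MSS (congestion avoidance, +1)

6


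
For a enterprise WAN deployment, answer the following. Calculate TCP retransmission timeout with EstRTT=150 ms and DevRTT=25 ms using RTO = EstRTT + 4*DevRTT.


Given: EstRTT = 150 ms, DevRTT = 25 ms
Timeout = EstRTT + 4 * DevRTT
4 * DevRTT = 4 * 25 = 100
Timeout = 150 + 100 = 250 ms

250


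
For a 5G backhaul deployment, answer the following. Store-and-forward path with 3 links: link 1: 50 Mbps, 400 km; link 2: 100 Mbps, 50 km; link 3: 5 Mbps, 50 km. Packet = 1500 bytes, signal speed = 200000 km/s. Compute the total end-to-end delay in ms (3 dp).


Packet = 1500 bytes = 12000 bits. Store-and-forward: sum (t_trans + t_prop) per link.
Link 1: t_trans = 12000/(50*10^6) s = 0.2400 ms; t_prop = 400/200000 s = 2.0000 ms; subtotal = 2.2400 ms
Link 2: t_trans = 12000/(100*10^6) s = 0.1200 ms; t_prop = 50/200000 s = 0.2500 ms; subtotal = 0.3700 ms
Link 3: t_trans = 12000/(5*10^6) s = 2.4000 ms; t_prop = 50/200000 s = 0.2500 ms; subtotal = 2.6500 ms
End-to-end = 2.2400 + 0.3700 + 2.6500 = 5.2600 ms -> 5.260 ms (3 dp)

5.260


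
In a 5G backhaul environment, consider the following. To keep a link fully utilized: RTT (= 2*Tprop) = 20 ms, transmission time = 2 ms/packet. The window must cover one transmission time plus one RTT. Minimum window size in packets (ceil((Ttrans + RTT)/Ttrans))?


Given: Ttrans = 2 ms, RTT = 20 ms (= 2 * Tprop, Tprop = 10 ms)
Time until first ACK returns = Ttrans + RTT = 2 + 20 = 22 ms
Need W * Ttrans >= Ttrans + RTT  ->  W >= (Ttrans + RTT) / Ttrans
(Ttrans + RTT) / Ttrans = 22 / 2 = 11
W_min = ceil(11) = 11

11


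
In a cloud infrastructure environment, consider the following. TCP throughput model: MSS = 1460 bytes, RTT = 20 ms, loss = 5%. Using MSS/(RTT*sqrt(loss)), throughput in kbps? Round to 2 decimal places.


Given: MSS = 1460 bytes, RTT = 20 ms, loss = 5%
RTT in seconds = 20 / 1000 = 0.02
Loss rate = 5% = 0.05
sqrt(loss) = sqrt(0.05) = 0.223606797750
Throughput (bytes/s) = 1460 / (0.02 * 0.223606797750) = 326465.9247
Throughput (kbps) = 326465.9247 * 8 / 1000 = 2611.727398 -> 2611.73 kbps (2 dp)

2611.73


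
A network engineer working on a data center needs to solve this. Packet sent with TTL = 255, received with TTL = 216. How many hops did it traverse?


Given: initial TTL = 255, received TTL = 216
Hops = initial TTL - received TTL
Hops = 255 - 216 = 39

39


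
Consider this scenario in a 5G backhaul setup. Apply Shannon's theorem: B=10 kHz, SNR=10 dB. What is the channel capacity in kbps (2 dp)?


Given: B = 10 kHz, SNR = 10 dB
SNR linear = 10^(10/10) = 10
1 + SNR = 11
log2(11) = 3.4594316186
C = 10 * 1000 * 3.4594316186 = 34594.3162 bps
C = 34.594316 kbps -> 34.59 kbps (2 dp)

34.59


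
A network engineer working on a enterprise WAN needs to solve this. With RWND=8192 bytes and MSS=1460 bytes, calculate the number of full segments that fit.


Given: RWND = 8192 bytes, MSS = 1460 bytes
Full segments = floor(RWND / MSS)
Full segments = floor(8192 / 1460)
Full segments = floor(5.611) = 5

5


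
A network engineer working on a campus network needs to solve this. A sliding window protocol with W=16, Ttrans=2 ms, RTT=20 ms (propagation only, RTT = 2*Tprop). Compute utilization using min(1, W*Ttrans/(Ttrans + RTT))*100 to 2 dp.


Given: W = 16, Ttrans = 2 ms, RTT = 20 ms (= 2 * Tprop, Tprop = 10 ms)
Cycle time = Ttrans + RTT = 2 + 20 = 22 ms (first packet sent until its ACK returns)
W * Ttrans = 16 * 2 = 32 ms of sending per cycle
W * Ttrans / (Ttrans + RTT) = 32 / 22 = 1.454545
U = min(1, 1.454545) = 1.000000
U% = 100.00%

100.00


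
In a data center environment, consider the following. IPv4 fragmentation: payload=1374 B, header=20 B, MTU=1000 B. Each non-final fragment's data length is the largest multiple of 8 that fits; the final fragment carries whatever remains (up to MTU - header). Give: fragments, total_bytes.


Max data per non-final fragment = floor((MTU - header)/8)*8 = floor((1000 - 20)/8)*8 = floor(980/8)*8 = 976 B
Final fragment needs no 8-byte alignment: it can carry up to MTU - header = 980 B
Non-final fragments needed = ceil((payload - 980) / 976) = ceil(394/976) = ceil(0.4037) = 1
Number of fragments = 1 + 1 = 2
Fragment sizes (data): 1 * 976 B + 398 B (last, 398 <= 980 OK)
Total bytes sent = payload + n_frags * header = 1374 + 2*20 = 1374 + 40 = 1414 B

2, 1414


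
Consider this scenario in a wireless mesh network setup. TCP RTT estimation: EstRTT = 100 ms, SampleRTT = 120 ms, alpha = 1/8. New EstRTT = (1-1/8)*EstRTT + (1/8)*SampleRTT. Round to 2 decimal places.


Given: EstRTT = 100 ms, SampleRTT = 120 ms, alpha = 1/8
New EstRTT = (1 - alpha) * EstRTT + alpha * SampleRTT
(7/8) * 100 = 87.5
(1/8) * 120 = 15
New EstRTT = 87.5 + 15 = 102.5 ms -> 102.50 ms (2 dp)

102.50


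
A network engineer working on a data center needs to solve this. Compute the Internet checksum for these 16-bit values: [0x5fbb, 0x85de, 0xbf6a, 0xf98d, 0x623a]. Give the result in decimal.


Given words: [0x5fbb, 0x85de, 0xbf6a, 0xf98d, 0x623a]
Step 1: Sum all words
Raw sum = 24507 + 34270 + 49002 + 63885 + 25146 = 196810
Step 2: Fold carry: (202 + 3) = 205
One's complement = ~205 & 0xFFFF = 65330

65330


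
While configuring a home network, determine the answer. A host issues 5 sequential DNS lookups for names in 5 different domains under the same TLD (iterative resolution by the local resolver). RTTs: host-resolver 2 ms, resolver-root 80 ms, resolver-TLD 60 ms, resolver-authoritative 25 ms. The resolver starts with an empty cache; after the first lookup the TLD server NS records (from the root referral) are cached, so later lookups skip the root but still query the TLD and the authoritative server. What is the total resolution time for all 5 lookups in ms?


Lookup 1 (cold cache): local + root + TLD + auth = 2 + 80 + 60 + 25 = 167 ms
Lookups 2..5 (TLD NS cached -> skip root; new domain -> still ask TLD and auth): local + TLD + auth = 2 + 60 + 25 = 87 ms each
Remaining 4 lookups: 4 * 87 = 348 ms
Total = 167 + 348 = 515 ms

515


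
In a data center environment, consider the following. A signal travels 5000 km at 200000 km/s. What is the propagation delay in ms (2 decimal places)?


Given: distance = 5000 km, speed = 200000 km/s
Delay = distance / speed = 5000 / 200000 seconds
Delay in ms = 5000 * 1000 / 200000
Delay = 25.0000 ms
Rounded to 2 dp = 25.00 ms

25.00


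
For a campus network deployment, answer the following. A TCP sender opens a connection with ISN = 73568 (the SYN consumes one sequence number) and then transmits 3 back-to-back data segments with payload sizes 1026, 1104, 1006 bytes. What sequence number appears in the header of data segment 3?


The SYN occupies sequence number ISN = 73568, so the first data byte is ISN + 1 = 73569.
SEQ of data segment i = (ISN + 1) + sum of payload sizes of segments 1..i-1.
Segment 1: SEQ = 73569, payload = 1026 bytes
Segment 2: SEQ = 74595, payload = 1104 bytes
Segment 3: SEQ = 75699, payload = 1006 bytes
SEQ of segment 3 = 73569 + 1026 + 1104 = 75699

75699


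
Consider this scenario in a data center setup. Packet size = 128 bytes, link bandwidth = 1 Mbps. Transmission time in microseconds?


Given: packet = 128 bytes, bandwidth = 1 Mbps
Packet in bits = 128 * 8 = 1024 bits
Bandwidth = 1 * 10^6 = 1000000 bps
Time = 1024 / 1000000 seconds
Time in us = 1024 * 10^6 / 1000000 = 1024

1024


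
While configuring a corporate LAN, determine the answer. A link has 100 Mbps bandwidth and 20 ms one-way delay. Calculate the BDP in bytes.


Given: bandwidth = 100 Mbps, delay = 20 ms
BDP in bits = 100 * 10^6 * 20 / 1000
BDP in bits = 2000000
BDP in bytes = 2000000 / 8 = 250000

250000


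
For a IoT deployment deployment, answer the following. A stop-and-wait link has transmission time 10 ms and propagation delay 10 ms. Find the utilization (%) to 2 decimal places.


Given: Ttrans = 10 ms, Tprop = 10 ms
RTT = 2 * Tprop = 2 * 10 = 20 ms
U = Ttrans / (Ttrans + RTT)
U = 10 / (10 + 20)
U = 10 / 30 = 0.333333
U% = 33.33%

33.33


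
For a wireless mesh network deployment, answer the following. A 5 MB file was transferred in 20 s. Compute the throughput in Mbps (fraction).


Given: file = 5 MB, time = 20 s
File in Mb = 5 * 8 = 40 Mb
Throughput = 40 / 20 Mbps
Throughput = 2 Mbps

2


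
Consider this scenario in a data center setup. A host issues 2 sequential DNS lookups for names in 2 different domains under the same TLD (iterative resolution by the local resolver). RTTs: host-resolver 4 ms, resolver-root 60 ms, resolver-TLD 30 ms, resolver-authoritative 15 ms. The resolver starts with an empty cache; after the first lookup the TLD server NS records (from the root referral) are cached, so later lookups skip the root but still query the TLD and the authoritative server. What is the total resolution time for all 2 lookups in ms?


Lookup 1 (cold cache): local + root + TLD + auth = 4 + 60 + 30 + 15 = 109 ms
Lookups 2..2 (TLD NS cached -> skip root; new domain -> still ask TLD and auth): local + TLD + auth = 4 + 30 + 15 = 49 ms each
Remaining 1 lookups: 1 * 49 = 49 ms
Total = 109 + 49 = 158 ms

158


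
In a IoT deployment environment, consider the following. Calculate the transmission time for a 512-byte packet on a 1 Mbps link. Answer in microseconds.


Given: packet = 512 bytes, bandwidth = 1 Mbps
Packet in bits = 512 * 8 = 4096 bits
Bandwidth = 1 * 10^6 = 1000000 bps
Time = 4096 / 1000000 seconds
Time in us = 4096 * 10^6 / 1000000 = 4096

4096


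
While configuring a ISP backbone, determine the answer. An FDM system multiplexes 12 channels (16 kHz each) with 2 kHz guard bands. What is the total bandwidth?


Given: 12 channels, 16 kHz each, guard = 2 kHz
Channel bandwidth = 12 * 16 = 192 kHz
Guard bands = 11 gaps * 2 kHz = 22 kHz
Total = 192 + 22 = 214 kHz

214


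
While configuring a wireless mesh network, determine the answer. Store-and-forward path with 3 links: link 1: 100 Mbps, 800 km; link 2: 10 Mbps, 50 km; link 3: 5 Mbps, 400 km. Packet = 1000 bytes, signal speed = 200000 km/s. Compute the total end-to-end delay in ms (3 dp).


Packet = 1000 bytes = 8000 bits. Store-and-forward: sum (t_trans + t_prop) per link.
Link 1: t_trans = 8000/(100*10^6) s = 0.0800 ms; t_prop = 800/200000 s = 4.0000 ms; subtotal = 4.0800 ms
Link 2: t_trans = 8000/(10*10^6) s = 0.8000 ms; t_prop = 50/200000 s = 0.2500 ms; subtotal = 1.0500 ms
Link 3: t_trans = 8000/(5*10^6) s = 1.6000 ms; t_prop = 400/200000 s = 2.0000 ms; subtotal = 3.6000 ms
End-to-end = 4.0800 + 1.0500 + 3.6000 = 8.7300 ms -> 8.730 ms (3 dp)

8.730


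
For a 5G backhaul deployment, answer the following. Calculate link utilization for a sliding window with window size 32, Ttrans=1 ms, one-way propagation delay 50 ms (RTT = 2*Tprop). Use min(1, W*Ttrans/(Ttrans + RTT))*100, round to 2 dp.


Given: W = 32, Ttrans = 1 ms, RTT = 100 ms (= 2 * Tprop, Tprop = 50 ms)
Cycle time = Ttrans + RTT = 1 + 100 = 101 ms (first packet sent until its ACK returns)
W * Ttrans = 32 * 1 = 32 ms of sending per cycle
W * Ttrans / (Ttrans + RTT) = 32 / 101 = 0.316832
U = min(1, 0.316832) = 0.316832
U% = 31.68%

31.68


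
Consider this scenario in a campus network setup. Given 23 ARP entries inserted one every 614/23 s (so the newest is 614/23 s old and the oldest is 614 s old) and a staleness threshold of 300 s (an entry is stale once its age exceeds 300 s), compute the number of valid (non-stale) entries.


Ages are k * 614/23 s for k = 1..23 (spacing = 26.6957 s).
Entry k is valid iff k * 614/23 <= 300 iff k <= 23 * 300 / 614 = 11.2378
n_valid = floor(11.2378) = 11
(n_stale = 23 - 11 = 12)

11


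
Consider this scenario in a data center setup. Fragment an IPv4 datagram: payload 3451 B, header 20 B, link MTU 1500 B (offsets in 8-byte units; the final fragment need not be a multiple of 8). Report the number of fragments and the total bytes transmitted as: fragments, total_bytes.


Max data per non-final fragment = floor((MTU - header)/8)*8 = floor((1500 - 20)/8)*8 = floor(1480/8)*8 = 1480 B
Final fragment needs no 8-byte alignment: it can carry up to MTU - header = 1480 B
Non-final fragments needed = ceil((payload - 1480) / 1480) = ceil(1971/1480) = ceil(1.3318) = 2
Number of fragments = 2 + 1 = 3
Fragment sizes (data): 2 * 1480 B + 491 B (last, 491 <= 1480 OK)
Total bytes sent = payload + n_frags * header = 3451 + 3*20 = 3451 + 60 = 3511 B

3, 3511


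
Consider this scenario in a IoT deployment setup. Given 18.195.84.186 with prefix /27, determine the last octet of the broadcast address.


Given: IP = 18.195.84.186, prefix = /27
Host bits = 32 - 27 = 5
Network last octet = 186 AND mask = 160
Host part size = 2^5 - 1 = 31
Broadcast last octet = 160 OR 31 = 191

191


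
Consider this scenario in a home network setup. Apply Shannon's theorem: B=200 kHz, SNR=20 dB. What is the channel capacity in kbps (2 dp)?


Given: B = 200 kHz, SNR = 20 dB
SNR linear = 10^(20/10) = 100
1 + SNR = 101
log2(101) = 6.6582114828
C = 200 * 1000 * 6.6582114828 = 1331642.2966 bps
C = 1331.642297 kbps -> 1331.64 kbps (2 dp)

1331.64


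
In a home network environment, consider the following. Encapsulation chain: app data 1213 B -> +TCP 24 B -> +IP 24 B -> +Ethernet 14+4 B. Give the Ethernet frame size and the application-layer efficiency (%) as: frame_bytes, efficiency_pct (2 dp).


TCP segment = 1213 + 24 = 1237 B
IP packet = 1237 + 24 = 1261 B
Ethernet frame = 1261 + 14 + 4 = 1279 B
Efficiency = app / frame = 1213 / 1279 = 0.948397 = 94.8397% -> 94.84% (2 dp)

1279, 94.84


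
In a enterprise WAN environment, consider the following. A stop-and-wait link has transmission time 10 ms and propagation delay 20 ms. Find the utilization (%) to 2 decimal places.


Given: Ttrans = 10 ms, Tprop = 20 ms
RTT = 2 * Tprop = 2 * 20 = 40 ms
U = Ttrans / (Ttrans + RTT)
U = 10 / (10 + 40)
U = 10 / 50 = 0.2
U% = 20.00%

20.00


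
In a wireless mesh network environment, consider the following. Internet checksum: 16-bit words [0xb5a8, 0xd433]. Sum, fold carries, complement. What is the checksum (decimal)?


Given words: [0xb5a8, 0xd433]
Step 1: Sum all words
Raw sum = 46504 + 54323 = 100827
Step 2: Fold carry: (35291 + 1) = 35292
One's complement = ~35292 & 0xFFFF = 30243

30243


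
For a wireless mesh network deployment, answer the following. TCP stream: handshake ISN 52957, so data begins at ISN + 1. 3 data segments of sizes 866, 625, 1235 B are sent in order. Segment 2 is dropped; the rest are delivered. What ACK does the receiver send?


SYN uses sequence number 52957; first data byte = ISN + 1 = 52958.
Segment 1: SEQ = 52958, len = 866 B, covers [52958, 53823]
Segment 2: SEQ = 53824, len = 625 B, covers [53824, 54448] [LOST]
Segment 3: SEQ = 54449, len = 1235 B, covers [54449, 55683]
In-order data received: bytes [52958, 53823] (segments 1..1).
Segment 2 missing -> gap begins at byte 53824; later segments buffered out of order.
Cumulative ACK = next expected in-order byte = 52958 + 866 = 53824

53824


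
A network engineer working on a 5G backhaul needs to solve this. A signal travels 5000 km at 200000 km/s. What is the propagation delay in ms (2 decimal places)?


Given: distance = 5000 km, speed = 200000 km/s
Delay = distance / speed = 5000 / 200000 seconds
Delay in ms = 5000 * 1000 / 200000
Delay = 25.0000 ms
Rounded to 2 dp = 25.00 ms

25.00


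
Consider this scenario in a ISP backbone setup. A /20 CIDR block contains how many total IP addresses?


Given: CIDR prefix /20
Host bits = 32 - 20 = 12
Total addresses = 2^12 = 4096

4096


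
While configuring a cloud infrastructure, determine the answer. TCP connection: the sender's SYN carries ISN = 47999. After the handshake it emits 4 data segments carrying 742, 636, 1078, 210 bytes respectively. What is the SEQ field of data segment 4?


The SYN occupies sequence number ISN = 47999, so the first data byte is ISN + 1 = 48000.
SEQ of data segment i = (ISN + 1) + sum of payload sizes of segments 1..i-1.
Segment 1: SEQ = 48000, payload = 742 bytes
Segment 2: SEQ = 48742, payload = 636 bytes
Segment 3: SEQ = 49378, payload = 1078 bytes
Segment 4: SEQ = 50456, payload = 210 bytes
SEQ of segment 4 = 48000 + 742 + 636 + 1078 = 50456

50456


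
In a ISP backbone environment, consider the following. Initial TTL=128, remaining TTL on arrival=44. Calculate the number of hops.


Given: initial TTL = 128, received TTL = 44
Hops = initial TTL - received TTL
Hops = 128 - 44 = 84

84


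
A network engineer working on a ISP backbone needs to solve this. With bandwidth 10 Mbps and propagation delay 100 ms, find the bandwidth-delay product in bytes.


Given: bandwidth = 10 Mbps, delay = 100 ms
BDP in bits = 10 * 10^6 * 100 / 1000
BDP in bits = 1000000
BDP in bytes = 1000000 / 8 = 125000

125000


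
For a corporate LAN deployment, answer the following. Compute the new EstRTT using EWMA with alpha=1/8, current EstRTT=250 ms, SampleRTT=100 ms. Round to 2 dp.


Given: EstRTT = 250 ms, SampleRTT = 100 ms, alpha = 1/8
New EstRTT = (1 - alpha) * EstRTT + alpha * SampleRTT
(7/8) * 250 = 218.75
(1/8) * 100 = 12.5
New EstRTT = 218.75 + 12.5 = 231.25 ms -> 231.25 ms (2 dp)

231.25


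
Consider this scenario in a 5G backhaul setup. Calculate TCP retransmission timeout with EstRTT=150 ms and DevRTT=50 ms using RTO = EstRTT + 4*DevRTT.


Given: EstRTT = 150 ms, DevRTT = 50 ms
Timeout = EstRTT + 4 * DevRTT
4 * DevRTT = 4 * 50 = 200
Timeout = 150 + 200 = 350 ms

350


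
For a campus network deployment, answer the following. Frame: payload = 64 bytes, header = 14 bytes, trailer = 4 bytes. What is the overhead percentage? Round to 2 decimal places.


Given: payload = 64 B, header = 14 B, trailer = 4 B
Overhead bytes = header + trailer = 14 + 4 = 18
Total frame = payload + overhead = 64 + 18 = 82
Overhead % = 18 / 82 * 100 = 21.9512% -> 21.95% (2 dp)

21.95


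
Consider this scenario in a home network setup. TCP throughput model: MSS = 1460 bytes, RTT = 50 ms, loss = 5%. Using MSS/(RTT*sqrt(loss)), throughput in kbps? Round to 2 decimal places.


Given: MSS = 1460 bytes, RTT = 50 ms, loss = 5%
RTT in seconds = 50 / 1000 = 0.05
Loss rate = 5% = 0.05
sqrt(loss) = sqrt(0.05) = 0.223606797750
Throughput (bytes/s) = 1460 / (0.05 * 0.223606797750) = 130586.3699
Throughput (kbps) = 130586.3699 * 8 / 1000 = 1044.690959 -> 1044.69 kbps (2 dp)

1044.69


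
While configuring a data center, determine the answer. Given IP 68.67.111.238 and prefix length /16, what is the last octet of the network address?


Given: IP = 68.67.111.238, prefix = /16
Subnet mask = 255.255.0.0
Last octet of IP: 238
Last octet of mask: 0
Network last octet = 238 AND 0 = 0

0


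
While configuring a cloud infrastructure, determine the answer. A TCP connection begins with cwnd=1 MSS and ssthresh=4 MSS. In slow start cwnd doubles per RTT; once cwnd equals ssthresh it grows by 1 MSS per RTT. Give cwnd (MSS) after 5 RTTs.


RTT 0: cwnd = 1 MSS (initial)
RTT 1: cwnd = 2 MSS (slow start, doubled)
RTT 2: cwnd = 4 MSS (slow start, doubled)
RTT 3: cwnd = 5 MSS (congestion avoidance, +1)
RTT 4: cwnd = 6 MSS (congestion avoidance, +1)
RTT 5: cwnd = 7 MSS (congestion avoidance, +1)

7


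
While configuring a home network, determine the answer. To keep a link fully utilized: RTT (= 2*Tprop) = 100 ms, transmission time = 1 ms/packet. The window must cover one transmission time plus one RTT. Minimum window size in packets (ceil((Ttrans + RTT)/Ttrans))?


Given: Ttrans = 1 ms, RTT = 100 ms (= 2 * Tprop, Tprop = 50 ms)
Time until first ACK returns = Ttrans + RTT = 1 + 100 = 101 ms
Need W * Ttrans >= Ttrans + RTT  ->  W >= (Ttrans + RTT) / Ttrans
(Ttrans + RTT) / Ttrans = 101 / 1 = 101
W_min = ceil(101) = 101

101


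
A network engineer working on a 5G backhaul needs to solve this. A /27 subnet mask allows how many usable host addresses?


Given: subnet mask /27
Host bits = 32 - 27 = 5
Total addresses = 2^5 = 32
Usable hosts = 32 - 2 (network + broadcast) = 30

30


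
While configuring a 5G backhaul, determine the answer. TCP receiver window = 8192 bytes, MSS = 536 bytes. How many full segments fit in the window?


Given: RWND = 8192 bytes, MSS = 536 bytes
Full segments = floor(RWND / MSS)
Full segments = floor(8192 / 536)
Full segments = floor(15.2836) = 15

15


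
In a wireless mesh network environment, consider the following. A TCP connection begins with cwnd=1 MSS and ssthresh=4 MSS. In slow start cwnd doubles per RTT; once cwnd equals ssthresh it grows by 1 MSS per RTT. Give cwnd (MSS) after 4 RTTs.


RTT 0: cwnd = 1 MSS (initial)
RTT 1: cwnd = 2 MSS (slow start, doubled)
RTT 2: cwnd = 4 MSS (slow start, doubled)
RTT 3: cwnd = 5 MSS (congestion avoidance, +1)
RTT 4: cwnd = 6 MSS (congestion avoidance, +1)

6


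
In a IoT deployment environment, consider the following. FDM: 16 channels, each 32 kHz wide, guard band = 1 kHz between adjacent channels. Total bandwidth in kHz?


Given: 16 channels, 32 kHz each, guard = 1 kHz
Channel bandwidth = 16 * 32 = 512 kHz
Guard bands = 15 gaps * 1 kHz = 15 kHz
Total = 512 + 15 = 527 kHz

527


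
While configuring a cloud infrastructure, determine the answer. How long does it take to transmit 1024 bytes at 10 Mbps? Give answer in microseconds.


Given: packet = 1024 bytes, bandwidth = 10 Mbps
Packet in bits = 1024 * 8 = 8192 bits
Bandwidth = 10 * 10^6 = 10000000 bps
Time = 8192 / 10000000 seconds
Time in us = 8192 * 10^6 / 10000000 = 819.2

819.2


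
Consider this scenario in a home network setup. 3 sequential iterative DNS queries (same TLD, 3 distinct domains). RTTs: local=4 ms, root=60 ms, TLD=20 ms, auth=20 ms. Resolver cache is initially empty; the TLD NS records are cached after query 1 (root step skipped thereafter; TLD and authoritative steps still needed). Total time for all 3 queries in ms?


Lookup 1 (cold cache): local + root + TLD + auth = 4 + 60 + 20 + 20 = 104 ms
Lookups 2..3 (TLD NS cached -> skip root; new domain -> still ask TLD and auth): local + TLD + auth = 4 + 20 + 20 = 44 ms each
Remaining 2 lookups: 2 * 44 = 88 ms
Total = 104 + 88 = 192 ms

192


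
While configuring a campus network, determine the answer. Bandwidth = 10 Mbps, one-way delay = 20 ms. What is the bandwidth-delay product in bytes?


Given: bandwidth = 10 Mbps, delay = 20 ms
BDP in bits = 10 * 10^6 * 20 / 1000
BDP in bits = 200000
BDP in bytes = 200000 / 8 = 25000

25000


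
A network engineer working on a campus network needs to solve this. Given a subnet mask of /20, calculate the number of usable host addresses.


Given: subnet mask /20
Host bits = 32 - 20 = 12
Total addresses = 2^12 = 4096
Usable hosts = 4096 - 2 (network + broadcast) = 4094

4094


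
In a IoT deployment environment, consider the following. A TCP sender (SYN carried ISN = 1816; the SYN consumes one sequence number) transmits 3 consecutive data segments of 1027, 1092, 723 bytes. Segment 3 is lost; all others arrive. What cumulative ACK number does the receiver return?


SYN uses sequence number 1816; first data byte = ISN + 1 = 1817.
Segment 1: SEQ = 1817, len = 1027 B, covers [1817, 2843]
Segment 2: SEQ = 2844, len = 1092 B, covers [2844, 3935]
Segment 3: SEQ = 3936, len = 723 B, covers [3936, 4658] [LOST]
In-order data received: bytes [1817, 3935] (segments 1..2).
Segment 3 missing -> gap begins at byte 3936.
Cumulative ACK = next expected in-order byte = 1817 + 1027 + 1092 = 3936

3936


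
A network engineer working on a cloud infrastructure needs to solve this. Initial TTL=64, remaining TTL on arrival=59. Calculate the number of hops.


Given: initial TTL = 64, received TTL = 59
Hops = initial TTL - received TTL
Hops = 64 - 59 = 5

5


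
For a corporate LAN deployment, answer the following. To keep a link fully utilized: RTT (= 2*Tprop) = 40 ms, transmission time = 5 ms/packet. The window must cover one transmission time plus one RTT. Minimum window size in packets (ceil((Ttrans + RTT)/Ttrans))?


Given: Ttrans = 5 ms, RTT = 40 ms (= 2 * Tprop, Tprop = 20 ms)
Time until first ACK returns = Ttrans + RTT = 5 + 40 = 45 ms
Need W * Ttrans >= Ttrans + RTT  ->  W >= (Ttrans + RTT) / Ttrans
(Ttrans + RTT) / Ttrans = 45 / 5 = 9
W_min = ceil(9) = 9

9


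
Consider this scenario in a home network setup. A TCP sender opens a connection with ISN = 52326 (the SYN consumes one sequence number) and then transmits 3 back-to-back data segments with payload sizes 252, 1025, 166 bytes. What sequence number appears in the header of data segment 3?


The SYN occupies sequence number ISN = 52326, so the first data byte is ISN + 1 = 52327.
SEQ of data segment i = (ISN + 1) + sum of payload sizes of segments 1..i-1.
Segment 1: SEQ = 52327, payload = 252 bytes
Segment 2: SEQ = 52579, payload = 1025 bytes
Segment 3: SEQ = 53604, payload = 166 bytes
SEQ of segment 3 = 52327 + 252 + 1025 = 53604

53604


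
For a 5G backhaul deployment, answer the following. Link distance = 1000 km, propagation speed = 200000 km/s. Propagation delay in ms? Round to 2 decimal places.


Given: distance = 1000 km, speed = 200000 km/s
Delay = distance / speed = 1000 / 200000 seconds
Delay in ms = 1000 * 1000 / 200000
Delay = 5.0000 ms
Rounded to 2 dp = 5.00 ms

5.00


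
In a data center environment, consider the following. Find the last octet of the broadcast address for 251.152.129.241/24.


Given: IP = 251.152.129.241, prefix = /24
Host bits = 32 - 24 = 8
Network last octet = 241 AND mask = 0
Host part size = 2^8 - 1 = 255
Broadcast last octet = 0 OR 255 = 255

255


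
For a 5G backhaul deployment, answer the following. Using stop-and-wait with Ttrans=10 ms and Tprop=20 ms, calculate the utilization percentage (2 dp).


Given: Ttrans = 10 ms, Tprop = 20 ms
RTT = 2 * Tprop = 2 * 20 = 40 ms
U = Ttrans / (Ttrans + RTT)
U = 10 / (10 + 40)
U = 10 / 50 = 0.2
U% = 20.00%

20.00


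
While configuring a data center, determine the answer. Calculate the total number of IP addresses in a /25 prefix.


Given: CIDR prefix /25
Host bits = 32 - 25 = 7
Total addresses = 2^7 = 128

128


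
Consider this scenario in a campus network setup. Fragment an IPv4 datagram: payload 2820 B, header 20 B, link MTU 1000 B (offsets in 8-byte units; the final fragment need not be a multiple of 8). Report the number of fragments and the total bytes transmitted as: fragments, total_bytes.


Max data per non-final fragment = floor((MTU - header)/8)*8 = floor((1000 - 20)/8)*8 = floor(980/8)*8 = 976 B
Final fragment needs no 8-byte alignment: it can carry up to MTU - header = 980 B
Non-final fragments needed = ceil((payload - 980) / 976) = ceil(1840/976) = ceil(1.8852) = 2
Number of fragments = 2 + 1 = 3
Fragment sizes (data): 2 * 976 B + 868 B (last, 868 <= 980 OK)
Total bytes sent = payload + n_frags * header = 2820 + 3*20 = 2820 + 60 = 2880 B

3, 2880


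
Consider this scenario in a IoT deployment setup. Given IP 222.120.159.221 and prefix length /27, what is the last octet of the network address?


Given: IP = 222.120.159.221, prefix = /27
Subnet mask = 255.255.255.224
Last octet of IP: 221
Last octet of mask: 224
Network last octet = 221 AND 224 = 192

192


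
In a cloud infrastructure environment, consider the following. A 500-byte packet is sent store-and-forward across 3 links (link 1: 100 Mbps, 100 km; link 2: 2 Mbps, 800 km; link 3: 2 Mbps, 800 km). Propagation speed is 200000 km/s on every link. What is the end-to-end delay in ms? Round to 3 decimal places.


Packet = 500 bytes = 4000 bits. Store-and-forward: sum (t_trans + t_prop) per link.
Link 1: t_trans = 4000/(100*10^6) s = 0.0400 ms; t_prop = 100/200000 s = 0.5000 ms; subtotal = 0.5400 ms
Link 2: t_trans = 4000/(2*10^6) s = 2.0000 ms; t_prop = 800/200000 s = 4.0000 ms; subtotal = 6.0000 ms
Link 3: t_trans = 4000/(2*10^6) s = 2.0000 ms; t_prop = 800/200000 s = 4.0000 ms; subtotal = 6.0000 ms
End-to-end = 0.5400 + 6.0000 + 6.0000 = 12.5400 ms -> 12.540 ms (3 dp)

12.540


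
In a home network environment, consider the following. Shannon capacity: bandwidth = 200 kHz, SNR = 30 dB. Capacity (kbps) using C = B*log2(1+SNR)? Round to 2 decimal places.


Given: B = 200 kHz, SNR = 30 dB
SNR linear = 10^(30/10) = 1000
1 + SNR = 1001
log2(1001) = 9.9672262588
C = 200 * 1000 * 9.9672262588 = 1993445.2518 bps
C = 1993.445252 kbps -> 1993.45 kbps (2 dp)

1993.45


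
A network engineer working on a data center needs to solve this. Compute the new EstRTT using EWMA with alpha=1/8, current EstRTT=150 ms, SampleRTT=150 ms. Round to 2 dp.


Given: EstRTT = 150 ms, SampleRTT = 150 ms, alpha = 1/8
New EstRTT = (1 - alpha) * EstRTT + alpha * SampleRTT
(7/8) * 150 = 131.25
(1/8) * 150 = 18.75
New EstRTT = 131.25 + 18.75 = 150 ms -> 150.00 ms (2 dp)

150.00


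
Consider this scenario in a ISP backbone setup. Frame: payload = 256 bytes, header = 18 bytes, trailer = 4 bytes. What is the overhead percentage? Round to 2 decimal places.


Given: payload = 256 B, header = 18 B, trailer = 4 B
Overhead bytes = header + trailer = 18 + 4 = 22
Total frame = payload + overhead = 256 + 22 = 278
Overhead % = 22 / 278 * 100 = 7.9137% -> 7.91% (2 dp)

7.91


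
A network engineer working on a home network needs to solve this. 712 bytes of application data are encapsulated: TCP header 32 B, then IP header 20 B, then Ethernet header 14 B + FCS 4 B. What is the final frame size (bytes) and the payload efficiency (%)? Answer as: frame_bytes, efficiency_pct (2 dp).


TCP segment = 712 + 32 = 744 B
IP packet = 744 + 20 = 764 B
Ethernet frame = 764 + 14 + 4 = 782 B
Efficiency = app / frame = 712 / 782 = 0.910486 = 91.0486% -> 91.05% (2 dp)

782, 91.05


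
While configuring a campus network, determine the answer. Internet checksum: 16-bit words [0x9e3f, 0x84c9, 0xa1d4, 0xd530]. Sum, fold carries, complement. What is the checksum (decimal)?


Given words: [0x9e3f, 0x84c9, 0xa1d4, 0xd530]
Step 1: Sum all words
Raw sum = 40511 + 33993 + 41428 + 54576 = 170508
Step 2: Fold carry: (39436 + 2) = 39438
One's complement = ~39438 & 0xFFFF = 26097

26097


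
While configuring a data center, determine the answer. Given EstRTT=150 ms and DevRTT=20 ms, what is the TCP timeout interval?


Given: EstRTT = 150 ms, DevRTT = 20 ms
Timeout = EstRTT + 4 * DevRTT
4 * DevRTT = 4 * 20 = 80
Timeout = 150 + 80 = 230 ms

230


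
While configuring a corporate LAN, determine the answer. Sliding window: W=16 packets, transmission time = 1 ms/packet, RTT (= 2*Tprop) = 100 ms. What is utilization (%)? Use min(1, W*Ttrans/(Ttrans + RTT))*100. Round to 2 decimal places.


Given: W = 16, Ttrans = 1 ms, RTT = 100 ms (= 2 * Tprop, Tprop = 50 ms)
Cycle time = Ttrans + RTT = 1 + 100 = 101 ms (first packet sent until its ACK returns)
W * Ttrans = 16 * 1 = 16 ms of sending per cycle
W * Ttrans / (Ttrans + RTT) = 16 / 101 = 0.158416
U = min(1, 0.158416) = 0.158416
U% = 15.84%

15.84


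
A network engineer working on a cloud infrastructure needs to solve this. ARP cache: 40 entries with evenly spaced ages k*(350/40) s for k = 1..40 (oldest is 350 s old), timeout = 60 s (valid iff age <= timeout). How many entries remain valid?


Ages are k * 350/40 s for k = 1..40 (spacing = 8.7500 s).
Entry k is valid iff k * 350/40 <= 60 iff k <= 40 * 60 / 350 = 6.8571
n_valid = floor(6.8571) = 6
(n_stale = 40 - 6 = 34)

6


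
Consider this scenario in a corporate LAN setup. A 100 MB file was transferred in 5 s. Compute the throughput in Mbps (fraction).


Given: file = 100 MB, time = 5 s
File in Mb = 100 * 8 = 800 Mb
Throughput = 800 / 5 Mbps
Throughput = 160 Mbps

160


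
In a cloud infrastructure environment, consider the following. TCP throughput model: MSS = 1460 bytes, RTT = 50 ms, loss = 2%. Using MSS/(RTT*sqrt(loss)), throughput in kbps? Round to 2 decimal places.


Given: MSS = 1460 bytes, RTT = 50 ms, loss = 2%
RTT in seconds = 50 / 1000 = 0.05
Loss rate = 2% = 0.02
sqrt(loss) = sqrt(0.02) = 0.141421356237
Throughput (bytes/s) = 1460 / (0.05 * 0.141421356237) = 206475.1801
Throughput (kbps) = 206475.1801 * 8 / 1000 = 1651.801441 -> 1651.80 kbps (2 dp)

1651.80


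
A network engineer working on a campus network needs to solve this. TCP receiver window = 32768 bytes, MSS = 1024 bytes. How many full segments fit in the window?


Given: RWND = 32768 bytes, MSS = 1024 bytes
Full segments = floor(RWND / MSS)
Full segments = floor(32768 / 1024)
Full segments = floor(32.0) = 32

32


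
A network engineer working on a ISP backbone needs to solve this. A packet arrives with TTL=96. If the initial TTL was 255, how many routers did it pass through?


Given: initial TTL = 255, received TTL = 96
Hops = initial TTL - received TTL
Hops = 255 - 96 = 159

159


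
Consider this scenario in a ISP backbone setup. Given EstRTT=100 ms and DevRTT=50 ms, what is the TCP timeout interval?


Given: EstRTT = 100 ms, DevRTT = 50 ms
Timeout = EstRTT + 4 * DevRTT
4 * DevRTT = 4 * 50 = 200
Timeout = 100 + 200 = 300 ms

300


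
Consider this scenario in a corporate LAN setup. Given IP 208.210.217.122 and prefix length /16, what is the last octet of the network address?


Given: IP = 208.210.217.122, prefix = /16
Subnet mask = 255.255.0.0
Last octet of IP: 122
Last octet of mask: 0
Network last octet = 122 AND 0 = 0

0


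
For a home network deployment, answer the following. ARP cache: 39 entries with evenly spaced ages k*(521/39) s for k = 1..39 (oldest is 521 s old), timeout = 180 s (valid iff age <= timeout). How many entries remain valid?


Ages are k * 521/39 s for k = 1..39 (spacing = 13.3590 s).
Entry k is valid iff k * 521/39 <= 180 iff k <= 39 * 180 / 521 = 13.4741
n_valid = floor(13.4741) = 13
(n_stale = 39 - 13 = 26)

13


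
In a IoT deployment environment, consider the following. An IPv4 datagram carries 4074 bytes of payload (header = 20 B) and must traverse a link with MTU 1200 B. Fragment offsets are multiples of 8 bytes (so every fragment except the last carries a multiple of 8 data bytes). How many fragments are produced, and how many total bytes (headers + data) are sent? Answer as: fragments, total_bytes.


Max data per non-final fragment = floor((MTU - header)/8)*8 = floor((1200 - 20)/8)*8 = floor(1180/8)*8 = 1176 B
Final fragment needs no 8-byte alignment: it can carry up to MTU - header = 1180 B
Non-final fragments needed = ceil((payload - 1180) / 1176) = ceil(2894/1176) = ceil(2.4609) = 3
Number of fragments = 3 + 1 = 4
Fragment sizes (data): 3 * 1176 B + 546 B (last, 546 <= 1180 OK)
Total bytes sent = payload + n_frags * header = 4074 + 4*20 = 4074 + 80 = 4154 B

4, 4154


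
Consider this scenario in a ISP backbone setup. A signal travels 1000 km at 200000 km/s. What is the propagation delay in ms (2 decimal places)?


Given: distance = 1000 km, speed = 200000 km/s
Delay = distance / speed = 1000 / 200000 seconds
Delay in ms = 1000 * 1000 / 200000
Delay = 5.0000 ms
Rounded to 2 dp = 5.00 ms

5.00


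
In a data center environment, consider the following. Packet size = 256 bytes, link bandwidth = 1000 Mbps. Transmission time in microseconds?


Given: packet = 256 bytes, bandwidth = 1000 Mbps
Packet in bits = 256 * 8 = 2048 bits
Bandwidth = 1000 * 10^6 = 1000000000 bps
Time = 2048 / 1000000000 seconds
Time in us = 2048 * 10^6 / 1000000000 = 2.048

2.048


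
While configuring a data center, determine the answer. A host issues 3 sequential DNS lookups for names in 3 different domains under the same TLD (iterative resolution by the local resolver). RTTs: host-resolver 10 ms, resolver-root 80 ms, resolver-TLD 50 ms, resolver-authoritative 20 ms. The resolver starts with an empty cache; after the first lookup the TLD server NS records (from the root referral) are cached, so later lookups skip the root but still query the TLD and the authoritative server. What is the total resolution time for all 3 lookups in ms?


Lookup 1 (cold cache): local + root + TLD + auth = 10 + 80 + 50 + 20 = 160 ms
Lookups 2..3 (TLD NS cached -> skip root; new domain -> still ask TLD and auth): local + TLD + auth = 10 + 50 + 20 = 80 ms each
Remaining 2 lookups: 2 * 80 = 160 ms
Total = 160 + 160 = 320 ms

320


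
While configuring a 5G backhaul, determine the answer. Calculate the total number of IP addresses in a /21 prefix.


Given: CIDR prefix /21
Host bits = 32 - 21 = 11
Total addresses = 2^11 = 2048

2048


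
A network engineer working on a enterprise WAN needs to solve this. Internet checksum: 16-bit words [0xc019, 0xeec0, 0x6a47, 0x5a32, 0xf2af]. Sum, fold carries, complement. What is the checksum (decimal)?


Given words: [0xc019, 0xeec0, 0x6a47, 0x5a32, 0xf2af]
Step 1: Sum all words
Raw sum = 49177 + 61120 + 27207 + 23090 + 62127 = 222721
Step 2: Fold carry: (26113 + 3) = 26116
One's complement = ~26116 & 0xFFFF = 39419

39419


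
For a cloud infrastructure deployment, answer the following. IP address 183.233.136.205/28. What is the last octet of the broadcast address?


Given: IP = 183.233.136.205, prefix = /28
Host bits = 32 - 28 = 4
Network last octet = 205 AND mask = 192
Host part size = 2^4 - 1 = 15
Broadcast last octet = 192 OR 15 = 207

207


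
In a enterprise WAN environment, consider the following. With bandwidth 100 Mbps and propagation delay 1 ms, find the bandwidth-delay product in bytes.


Given: bandwidth = 100 Mbps, delay = 1 ms
BDP in bits = 100 * 10^6 * 1 / 1000
BDP in bits = 100000
BDP in bytes = 100000 / 8 = 12500

12500


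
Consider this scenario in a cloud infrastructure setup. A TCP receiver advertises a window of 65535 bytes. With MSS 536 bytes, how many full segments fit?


Given: RWND = 65535 bytes, MSS = 536 bytes
Full segments = floor(RWND / MSS)
Full segments = floor(65535 / 536)
Full segments = floor(122.2668) = 122

122


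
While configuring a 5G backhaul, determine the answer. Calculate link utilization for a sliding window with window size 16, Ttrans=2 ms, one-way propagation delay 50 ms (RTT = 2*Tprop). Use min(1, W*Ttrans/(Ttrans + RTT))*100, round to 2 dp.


Given: W = 16, Ttrans = 2 ms, RTT = 100 ms (= 2 * Tprop, Tprop = 50 ms)
Cycle time = Ttrans + RTT = 2 + 100 = 102 ms (first packet sent until its ACK returns)
W * Ttrans = 16 * 2 = 32 ms of sending per cycle
W * Ttrans / (Ttrans + RTT) = 32 / 102 = 0.313725
U = min(1, 0.313725) = 0.313725
U% = 31.37%

31.37
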